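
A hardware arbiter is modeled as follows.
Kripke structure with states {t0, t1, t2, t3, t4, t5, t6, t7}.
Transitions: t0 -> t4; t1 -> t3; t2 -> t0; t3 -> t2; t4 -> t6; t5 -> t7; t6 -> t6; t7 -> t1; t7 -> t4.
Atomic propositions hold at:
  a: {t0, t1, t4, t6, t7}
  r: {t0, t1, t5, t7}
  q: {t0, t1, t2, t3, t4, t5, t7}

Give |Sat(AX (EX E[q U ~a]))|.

Sat(~a) = {t2, t3, t5}
E[q U ~a]: least fixpoint, start Z0 = Sat(~a) = {t2, t3, t5}, add states in Sat(q) with some successor in Z. Z1 = {t1, t2, t3, t5}; Z2 = {t1, t2, t3, t5, t7}; fixed.
Sat(E[q U ~a]) = {t1, t2, t3, t5, t7}
Sat(EX E[q U ~a]) = {s : some successor in {t1, t2, t3, t5, t7}} = {t1, t3, t5, t7}
Sat(AX (EX E[q U ~a])) = {s : every successor in {t1, t3, t5, t7}} = {t1, t5}
|Sat(AX (EX E[q U ~a]))| = |{t1, t5}| = 2.

2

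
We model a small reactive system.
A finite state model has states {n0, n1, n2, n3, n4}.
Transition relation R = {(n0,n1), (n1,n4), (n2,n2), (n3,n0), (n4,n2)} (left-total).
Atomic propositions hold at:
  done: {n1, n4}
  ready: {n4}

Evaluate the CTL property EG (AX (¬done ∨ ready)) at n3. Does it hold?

No

Sat(¬done) = {n0, n2, n3}
Sat(¬done ∨ ready) = {n0, n2, n3, n4}
Sat(AX (¬done ∨ ready)) = {s : every successor in {n0, n2, n3, n4}} = {n1, n2, n3, n4}
EG (AX (¬done ∨ ready)): greatest fixpoint, start Z0 = {n1, n2, n3, n4}, keep only states in Sat with some successor in Z. Z1 = {n1, n2, n4}; fixed.
Sat(EG (AX (¬done ∨ ready))) = {n1, n2, n4}
n3 ∉ Sat(EG (AX (¬done ∨ ready))) = {n1, n2, n4}, so the formula does not hold at n3.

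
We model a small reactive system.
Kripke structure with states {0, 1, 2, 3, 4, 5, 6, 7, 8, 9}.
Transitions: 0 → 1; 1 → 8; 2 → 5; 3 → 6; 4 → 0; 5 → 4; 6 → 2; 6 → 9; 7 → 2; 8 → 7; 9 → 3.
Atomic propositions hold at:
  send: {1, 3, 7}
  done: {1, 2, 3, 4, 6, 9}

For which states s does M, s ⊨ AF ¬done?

Sat(¬done) = {0, 5, 7, 8}
AF ¬done: least fixpoint, start Z0 = {0, 5, 7, 8}, add states with every successor in Z. Z1 = {0, 1, 2, 4, 5, 7, 8}; fixed.
Sat(AF ¬done) = {0, 1, 2, 4, 5, 7, 8}

{0, 1, 2, 4, 5, 7, 8}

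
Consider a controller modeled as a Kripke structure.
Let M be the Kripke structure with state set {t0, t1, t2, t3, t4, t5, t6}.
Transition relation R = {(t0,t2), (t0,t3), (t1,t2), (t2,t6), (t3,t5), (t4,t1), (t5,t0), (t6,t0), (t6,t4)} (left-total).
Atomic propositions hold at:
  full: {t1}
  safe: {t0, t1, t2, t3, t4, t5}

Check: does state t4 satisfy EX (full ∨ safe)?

Sat(full ∨ safe) = {t0, t1, t2, t3, t4, t5}
Sat(EX (full ∨ safe)) = {s : some successor in {t0, t1, t2, t3, t4, t5}} = {t0, t1, t3, t4, t5, t6}
t4 ∈ Sat(EX (full ∨ safe)) = {t0, t1, t3, t4, t5, t6}, so the formula holds at t4.

Yes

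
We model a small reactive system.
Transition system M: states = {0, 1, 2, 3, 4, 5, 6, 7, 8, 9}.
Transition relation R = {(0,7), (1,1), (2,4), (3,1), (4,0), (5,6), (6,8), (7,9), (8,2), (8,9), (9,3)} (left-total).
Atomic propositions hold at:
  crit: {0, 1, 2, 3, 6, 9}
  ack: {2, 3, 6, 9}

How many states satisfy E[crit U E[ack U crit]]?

6

E[ack U crit]: least fixpoint, start Z0 = Sat(crit) = {0, 1, 2, 3, 6, 9}, add states in Sat(ack) with some successor in Z. Already a fixed point.
Sat(E[ack U crit]) = {0, 1, 2, 3, 6, 9}
E[crit U E[ack U crit]]: least fixpoint, start Z0 = Sat(E[ack U crit]) = {0, 1, 2, 3, 6, 9}, add states in Sat(crit) with some successor in Z. Already a fixed point.
Sat(E[crit U E[ack U crit]]) = {0, 1, 2, 3, 6, 9}
|Sat(E[crit U E[ack U crit]])| = |{0, 1, 2, 3, 6, 9}| = 6.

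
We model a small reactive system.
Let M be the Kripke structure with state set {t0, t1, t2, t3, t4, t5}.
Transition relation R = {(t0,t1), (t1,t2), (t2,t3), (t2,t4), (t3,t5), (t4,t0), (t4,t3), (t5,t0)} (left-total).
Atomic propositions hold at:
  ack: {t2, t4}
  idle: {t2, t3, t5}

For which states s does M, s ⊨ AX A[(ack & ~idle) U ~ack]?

{t0, t2, t3, t4, t5}

Sat(~idle) = {t0, t1, t4}
Sat(ack & ~idle) = {t4}
Sat(~ack) = {t0, t1, t3, t5}
A[(ack & ~idle) U ~ack]: least fixpoint, start Z0 = Sat(~ack) = {t0, t1, t3, t5}, add states in Sat(ack & ~idle) with every successor in Z. Z1 = {t0, t1, t3, t4, t5}; fixed.
Sat(A[(ack & ~idle) U ~ack]) = {t0, t1, t3, t4, t5}
Sat(AX A[(ack & ~idle) U ~ack]) = {s : every successor in {t0, t1, t3, t4, t5}} = {t0, t2, t3, t4, t5}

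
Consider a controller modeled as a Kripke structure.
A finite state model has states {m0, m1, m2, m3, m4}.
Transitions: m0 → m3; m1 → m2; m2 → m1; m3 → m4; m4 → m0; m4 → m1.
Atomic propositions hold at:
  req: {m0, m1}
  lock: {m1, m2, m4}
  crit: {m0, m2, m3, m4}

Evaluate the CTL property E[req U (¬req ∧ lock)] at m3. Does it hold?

No

Sat(¬req) = {m2, m3, m4}
Sat(¬req ∧ lock) = {m2, m4}
E[req U (¬req ∧ lock)]: least fixpoint, start Z0 = Sat((¬req ∧ lock)) = {m2, m4}, add states in Sat(req) with some successor in Z. Z1 = {m1, m2, m4}; fixed.
Sat(E[req U (¬req ∧ lock)]) = {m1, m2, m4}
m3 ∉ Sat(E[req U (¬req ∧ lock)]) = {m1, m2, m4}, so the formula does not hold at m3.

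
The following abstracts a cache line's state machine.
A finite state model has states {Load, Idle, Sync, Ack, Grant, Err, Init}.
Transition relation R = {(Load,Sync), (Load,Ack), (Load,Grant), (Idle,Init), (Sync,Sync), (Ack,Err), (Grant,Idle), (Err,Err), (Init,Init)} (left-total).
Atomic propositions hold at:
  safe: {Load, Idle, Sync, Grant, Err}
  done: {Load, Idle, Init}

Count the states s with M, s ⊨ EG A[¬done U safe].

Sat(¬done) = {Sync, Ack, Grant, Err}
A[¬done U safe]: least fixpoint, start Z0 = Sat(safe) = {Load, Idle, Sync, Grant, Err}, add states in Sat(¬done) with every successor in Z. Z1 = {Load, Idle, Sync, Ack, Grant, Err}; fixed.
Sat(A[¬done U safe]) = {Load, Idle, Sync, Ack, Grant, Err}
EG A[¬done U safe]: greatest fixpoint, start Z0 = {Load, Idle, Sync, Ack, Grant, Err}, keep only states in Sat with some successor in Z. Z1 = {Load, Sync, Ack, Grant, Err}; Z2 = {Load, Sync, Ack, Err}; fixed.
Sat(EG A[¬done U safe]) = {Load, Sync, Ack, Err}
|Sat(EG A[¬done U safe])| = |{Load, Sync, Ack, Err}| = 4.

4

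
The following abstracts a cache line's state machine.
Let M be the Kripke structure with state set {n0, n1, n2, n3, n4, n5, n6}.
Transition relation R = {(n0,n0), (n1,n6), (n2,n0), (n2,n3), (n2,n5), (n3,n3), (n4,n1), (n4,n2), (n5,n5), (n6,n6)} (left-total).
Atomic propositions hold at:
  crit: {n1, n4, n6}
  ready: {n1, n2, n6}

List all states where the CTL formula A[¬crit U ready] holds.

{n1, n2, n6}

Sat(¬crit) = {n0, n2, n3, n5}
A[¬crit U ready]: least fixpoint, start Z0 = Sat(ready) = {n1, n2, n6}, add states in Sat(¬crit) with every successor in Z. Already a fixed point.
Sat(A[¬crit U ready]) = {n1, n2, n6}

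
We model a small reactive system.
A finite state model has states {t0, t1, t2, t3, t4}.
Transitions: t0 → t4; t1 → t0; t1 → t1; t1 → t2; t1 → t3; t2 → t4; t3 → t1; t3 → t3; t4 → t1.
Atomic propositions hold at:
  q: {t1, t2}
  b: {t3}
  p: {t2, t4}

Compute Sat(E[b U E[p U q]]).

{t1, t2, t3, t4}

E[p U q]: least fixpoint, start Z0 = Sat(q) = {t1, t2}, add states in Sat(p) with some successor in Z. Z1 = {t1, t2, t4}; fixed.
Sat(E[p U q]) = {t1, t2, t4}
E[b U E[p U q]]: least fixpoint, start Z0 = Sat(E[p U q]) = {t1, t2, t4}, add states in Sat(b) with some successor in Z. Z1 = {t1, t2, t3, t4}; fixed.
Sat(E[b U E[p U q]]) = {t1, t2, t3, t4}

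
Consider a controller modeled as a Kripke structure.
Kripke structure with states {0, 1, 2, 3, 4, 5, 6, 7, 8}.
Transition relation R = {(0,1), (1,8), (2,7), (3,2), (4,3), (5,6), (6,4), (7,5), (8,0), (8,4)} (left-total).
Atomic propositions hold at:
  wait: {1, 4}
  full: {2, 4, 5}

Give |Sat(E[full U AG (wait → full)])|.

Sat(wait → full) = {0, 2, 3, 4, 5, 6, 7, 8}
AG (wait → full): greatest fixpoint, start Z0 = {0, 2, 3, 4, 5, 6, 7, 8}, keep only states in Sat with every successor in Z. Z1 = {2, 3, 4, 5, 6, 7, 8}; Z2 = {2, 3, 4, 5, 6, 7}; fixed.
Sat(AG (wait → full)) = {2, 3, 4, 5, 6, 7}
E[full U AG (wait → full)]: least fixpoint, start Z0 = Sat(AG (wait → full)) = {2, 3, 4, 5, 6, 7}, add states in Sat(full) with some successor in Z. Already a fixed point.
Sat(E[full U AG (wait → full)]) = {2, 3, 4, 5, 6, 7}
|Sat(E[full U AG (wait → full)])| = |{2, 3, 4, 5, 6, 7}| = 6.

6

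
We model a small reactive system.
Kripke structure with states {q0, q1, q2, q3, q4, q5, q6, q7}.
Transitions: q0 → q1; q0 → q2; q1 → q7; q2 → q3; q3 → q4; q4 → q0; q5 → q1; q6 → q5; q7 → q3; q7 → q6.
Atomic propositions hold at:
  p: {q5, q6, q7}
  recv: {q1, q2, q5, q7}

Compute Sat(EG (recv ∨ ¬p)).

{q0, q1, q2, q3, q4, q5, q7}

Sat(¬p) = {q0, q1, q2, q3, q4}
Sat(recv ∨ ¬p) = {q0, q1, q2, q3, q4, q5, q7}
EG (recv ∨ ¬p): greatest fixpoint, start Z0 = {q0, q1, q2, q3, q4, q5, q7}, keep only states in Sat with some successor in Z. Already a fixed point.
Sat(EG (recv ∨ ¬p)) = {q0, q1, q2, q3, q4, q5, q7}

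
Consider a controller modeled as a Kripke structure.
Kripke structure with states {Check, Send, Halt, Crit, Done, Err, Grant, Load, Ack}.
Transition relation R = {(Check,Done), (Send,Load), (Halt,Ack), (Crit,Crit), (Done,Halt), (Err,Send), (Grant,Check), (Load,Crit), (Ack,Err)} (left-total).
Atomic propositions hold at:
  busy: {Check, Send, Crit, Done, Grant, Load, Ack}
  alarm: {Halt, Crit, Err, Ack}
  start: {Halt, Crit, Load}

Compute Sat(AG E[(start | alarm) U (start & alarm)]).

{Crit, Load}

Sat(start | alarm) = {Halt, Crit, Err, Load, Ack}
Sat(start & alarm) = {Halt, Crit}
E[(start | alarm) U (start & alarm)]: least fixpoint, start Z0 = Sat((start & alarm)) = {Halt, Crit}, add states in Sat(start | alarm) with some successor in Z. Z1 = {Halt, Crit, Load}; fixed.
Sat(E[(start | alarm) U (start & alarm)]) = {Halt, Crit, Load}
AG E[(start | alarm) U (start & alarm)]: greatest fixpoint, start Z0 = {Halt, Crit, Load}, keep only states in Sat with every successor in Z. Z1 = {Crit, Load}; fixed.
Sat(AG E[(start | alarm) U (start & alarm)]) = {Crit, Load}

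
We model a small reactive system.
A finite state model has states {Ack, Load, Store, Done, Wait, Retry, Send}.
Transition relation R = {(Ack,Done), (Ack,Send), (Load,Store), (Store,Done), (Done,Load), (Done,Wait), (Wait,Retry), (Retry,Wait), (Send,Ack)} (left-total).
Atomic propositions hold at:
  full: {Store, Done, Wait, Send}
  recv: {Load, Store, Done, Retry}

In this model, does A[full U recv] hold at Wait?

Yes

A[full U recv]: least fixpoint, start Z0 = Sat(recv) = {Load, Store, Done, Retry}, add states in Sat(full) with every successor in Z. Z1 = {Load, Store, Done, Wait, Retry}; fixed.
Sat(A[full U recv]) = {Load, Store, Done, Wait, Retry}
Wait ∈ Sat(A[full U recv]) = {Load, Store, Done, Wait, Retry}, so the formula holds at Wait.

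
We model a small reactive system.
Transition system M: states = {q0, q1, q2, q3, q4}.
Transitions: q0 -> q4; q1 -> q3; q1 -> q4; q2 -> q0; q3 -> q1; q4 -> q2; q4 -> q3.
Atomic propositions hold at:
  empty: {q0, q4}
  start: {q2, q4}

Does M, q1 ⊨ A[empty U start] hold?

A[empty U start]: least fixpoint, start Z0 = Sat(start) = {q2, q4}, add states in Sat(empty) with every successor in Z. Z1 = {q0, q2, q4}; fixed.
Sat(A[empty U start]) = {q0, q2, q4}
q1 ∉ Sat(A[empty U start]) = {q0, q2, q4}, so the formula does not hold at q1.

No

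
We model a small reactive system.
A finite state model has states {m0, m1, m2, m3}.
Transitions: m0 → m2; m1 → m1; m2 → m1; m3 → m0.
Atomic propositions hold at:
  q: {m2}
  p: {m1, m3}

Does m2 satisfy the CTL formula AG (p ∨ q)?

Yes

Sat(p ∨ q) = {m1, m2, m3}
AG (p ∨ q): greatest fixpoint, start Z0 = {m1, m2, m3}, keep only states in Sat with every successor in Z. Z1 = {m1, m2}; fixed.
Sat(AG (p ∨ q)) = {m1, m2}
m2 ∈ Sat(AG (p ∨ q)) = {m1, m2}, so the formula holds at m2.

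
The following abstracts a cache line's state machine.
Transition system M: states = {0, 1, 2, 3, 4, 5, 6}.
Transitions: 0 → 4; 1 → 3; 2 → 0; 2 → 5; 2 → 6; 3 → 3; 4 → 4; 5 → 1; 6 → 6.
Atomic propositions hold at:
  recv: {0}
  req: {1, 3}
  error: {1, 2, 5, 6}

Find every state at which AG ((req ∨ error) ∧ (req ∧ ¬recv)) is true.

Sat(req ∨ error) = {1, 2, 3, 5, 6}
Sat(¬recv) = {1, 2, 3, 4, 5, 6}
Sat(req ∧ ¬recv) = {1, 3}
Sat((req ∨ error) ∧ (req ∧ ¬recv)) = {1, 3}
AG ((req ∨ error) ∧ (req ∧ ¬recv)): greatest fixpoint, start Z0 = {1, 3}, keep only states in Sat with every successor in Z. Already a fixed point.
Sat(AG ((req ∨ error) ∧ (req ∧ ¬recv))) = {1, 3}

{1, 3}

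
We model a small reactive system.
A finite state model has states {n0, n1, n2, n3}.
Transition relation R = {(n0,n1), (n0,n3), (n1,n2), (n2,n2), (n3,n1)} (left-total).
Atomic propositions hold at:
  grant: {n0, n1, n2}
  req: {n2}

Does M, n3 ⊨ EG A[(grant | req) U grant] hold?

Sat(grant | req) = {n0, n1, n2}
A[(grant | req) U grant]: least fixpoint, start Z0 = Sat(grant) = {n0, n1, n2}, add states in Sat(grant | req) with every successor in Z. Already a fixed point.
Sat(A[(grant | req) U grant]) = {n0, n1, n2}
EG A[(grant | req) U grant]: greatest fixpoint, start Z0 = {n0, n1, n2}, keep only states in Sat with some successor in Z. Already a fixed point.
Sat(EG A[(grant | req) U grant]) = {n0, n1, n2}
n3 ∉ Sat(EG A[(grant | req) U grant]) = {n0, n1, n2}, so the formula does not hold at n3.

No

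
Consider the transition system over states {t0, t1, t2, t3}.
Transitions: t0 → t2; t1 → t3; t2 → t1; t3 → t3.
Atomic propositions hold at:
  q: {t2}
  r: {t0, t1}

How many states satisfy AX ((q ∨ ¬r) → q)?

Sat(¬r) = {t2, t3}
Sat(q ∨ ¬r) = {t2, t3}
Sat((q ∨ ¬r) → q) = {t0, t1, t2}
Sat(AX ((q ∨ ¬r) → q)) = {s : every successor in {t0, t1, t2}} = {t0, t2}
|Sat(AX ((q ∨ ¬r) → q))| = |{t0, t2}| = 2.

2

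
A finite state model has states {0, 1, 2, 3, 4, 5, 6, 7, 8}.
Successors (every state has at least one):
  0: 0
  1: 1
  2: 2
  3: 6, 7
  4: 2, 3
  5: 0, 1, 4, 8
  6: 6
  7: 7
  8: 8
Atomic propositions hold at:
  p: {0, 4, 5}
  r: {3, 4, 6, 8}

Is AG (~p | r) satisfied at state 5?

No

Sat(~p) = {1, 2, 3, 6, 7, 8}
Sat(~p | r) = {1, 2, 3, 4, 6, 7, 8}
AG (~p | r): greatest fixpoint, start Z0 = {1, 2, 3, 4, 6, 7, 8}, keep only states in Sat with every successor in Z. Already a fixed point.
Sat(AG (~p | r)) = {1, 2, 3, 4, 6, 7, 8}
5 ∉ Sat(AG (~p | r)) = {1, 2, 3, 4, 6, 7, 8}, so the formula does not hold at 5.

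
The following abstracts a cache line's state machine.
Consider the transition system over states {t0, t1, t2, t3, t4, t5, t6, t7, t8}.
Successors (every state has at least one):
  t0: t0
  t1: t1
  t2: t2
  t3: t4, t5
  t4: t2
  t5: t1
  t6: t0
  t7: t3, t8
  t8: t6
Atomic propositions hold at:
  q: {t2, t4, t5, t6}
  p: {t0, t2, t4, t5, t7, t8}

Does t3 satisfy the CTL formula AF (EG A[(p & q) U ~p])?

Sat(p & q) = {t2, t4, t5}
Sat(~p) = {t1, t3, t6}
A[(p & q) U ~p]: least fixpoint, start Z0 = Sat(~p) = {t1, t3, t6}, add states in Sat(p & q) with every successor in Z. Z1 = {t1, t3, t5, t6}; fixed.
Sat(A[(p & q) U ~p]) = {t1, t3, t5, t6}
EG A[(p & q) U ~p]: greatest fixpoint, start Z0 = {t1, t3, t5, t6}, keep only states in Sat with some successor in Z. Z1 = {t1, t3, t5}; fixed.
Sat(EG A[(p & q) U ~p]) = {t1, t3, t5}
AF (EG A[(p & q) U ~p]): least fixpoint, start Z0 = {t1, t3, t5}, add states with every successor in Z. Already a fixed point.
Sat(AF (EG A[(p & q) U ~p])) = {t1, t3, t5}
t3 ∈ Sat(AF (EG A[(p & q) U ~p])) = {t1, t3, t5}, so the formula holds at t3.

Yes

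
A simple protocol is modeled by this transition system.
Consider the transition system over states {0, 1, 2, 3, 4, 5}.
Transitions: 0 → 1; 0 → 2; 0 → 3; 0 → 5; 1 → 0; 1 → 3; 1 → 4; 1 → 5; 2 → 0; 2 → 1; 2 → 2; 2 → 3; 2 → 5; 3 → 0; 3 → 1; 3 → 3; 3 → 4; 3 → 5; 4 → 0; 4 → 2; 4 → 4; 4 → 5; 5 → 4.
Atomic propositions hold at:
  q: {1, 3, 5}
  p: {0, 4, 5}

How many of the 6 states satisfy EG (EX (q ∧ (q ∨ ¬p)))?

5

Sat(¬p) = {1, 2, 3}
Sat(q ∨ ¬p) = {1, 2, 3, 5}
Sat(q ∧ (q ∨ ¬p)) = {1, 3, 5}
Sat(EX (q ∧ (q ∨ ¬p))) = {s : some successor in {1, 3, 5}} = {0, 1, 2, 3, 4}
EG (EX (q ∧ (q ∨ ¬p))): greatest fixpoint, start Z0 = {0, 1, 2, 3, 4}, keep only states in Sat with some successor in Z. Already a fixed point.
Sat(EG (EX (q ∧ (q ∨ ¬p)))) = {0, 1, 2, 3, 4}
|Sat(EG (EX (q ∧ (q ∨ ¬p))))| = |{0, 1, 2, 3, 4}| = 5.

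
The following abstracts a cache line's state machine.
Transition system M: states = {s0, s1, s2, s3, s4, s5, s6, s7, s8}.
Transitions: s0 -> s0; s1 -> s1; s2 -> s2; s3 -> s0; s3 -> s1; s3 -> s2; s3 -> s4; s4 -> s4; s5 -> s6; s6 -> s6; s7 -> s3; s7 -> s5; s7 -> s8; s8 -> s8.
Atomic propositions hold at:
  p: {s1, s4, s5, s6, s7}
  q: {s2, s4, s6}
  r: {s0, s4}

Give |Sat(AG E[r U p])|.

E[r U p]: least fixpoint, start Z0 = Sat(p) = {s1, s4, s5, s6, s7}, add states in Sat(r) with some successor in Z. Already a fixed point.
Sat(E[r U p]) = {s1, s4, s5, s6, s7}
AG E[r U p]: greatest fixpoint, start Z0 = {s1, s4, s5, s6, s7}, keep only states in Sat with every successor in Z. Z1 = {s1, s4, s5, s6}; fixed.
Sat(AG E[r U p]) = {s1, s4, s5, s6}
|Sat(AG E[r U p])| = |{s1, s4, s5, s6}| = 4.

4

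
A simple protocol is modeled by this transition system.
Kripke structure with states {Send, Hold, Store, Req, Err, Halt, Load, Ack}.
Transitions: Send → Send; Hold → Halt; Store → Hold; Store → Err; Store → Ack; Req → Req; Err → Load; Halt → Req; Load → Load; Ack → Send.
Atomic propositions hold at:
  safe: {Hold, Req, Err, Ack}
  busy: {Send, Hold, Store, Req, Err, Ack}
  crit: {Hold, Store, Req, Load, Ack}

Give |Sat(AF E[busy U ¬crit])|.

6

Sat(¬crit) = {Send, Err, Halt}
E[busy U ¬crit]: least fixpoint, start Z0 = Sat(¬crit) = {Send, Err, Halt}, add states in Sat(busy) with some successor in Z. Z1 = {Send, Hold, Store, Err, Halt, Ack}; fixed.
Sat(E[busy U ¬crit]) = {Send, Hold, Store, Err, Halt, Ack}
AF E[busy U ¬crit]: least fixpoint, start Z0 = {Send, Hold, Store, Err, Halt, Ack}, add states with every successor in Z. Already a fixed point.
Sat(AF E[busy U ¬crit]) = {Send, Hold, Store, Err, Halt, Ack}
|Sat(AF E[busy U ¬crit])| = |{Send, Hold, Store, Err, Halt, Ack}| = 6.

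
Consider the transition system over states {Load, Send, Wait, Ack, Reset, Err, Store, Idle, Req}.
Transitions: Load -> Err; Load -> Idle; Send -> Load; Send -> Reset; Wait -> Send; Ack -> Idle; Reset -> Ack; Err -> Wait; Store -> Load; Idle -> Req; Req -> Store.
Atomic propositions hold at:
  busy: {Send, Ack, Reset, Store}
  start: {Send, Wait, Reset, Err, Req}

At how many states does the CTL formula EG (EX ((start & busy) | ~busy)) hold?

5

Sat(start & busy) = {Send, Reset}
Sat(~busy) = {Load, Wait, Err, Idle, Req}
Sat((start & busy) | ~busy) = {Load, Send, Wait, Reset, Err, Idle, Req}
Sat(EX ((start & busy) | ~busy)) = {s : some successor in {Load, Send, Wait, Reset, Err, Idle, Req}} = {Load, Send, Wait, Ack, Err, Store, Idle}
EG (EX ((start & busy) | ~busy)): greatest fixpoint, start Z0 = {Load, Send, Wait, Ack, Err, Store, Idle}, keep only states in Sat with some successor in Z. Z1 = {Load, Send, Wait, Ack, Err, Store}; Z2 = {Load, Send, Wait, Err, Store}; fixed.
Sat(EG (EX ((start & busy) | ~busy))) = {Load, Send, Wait, Err, Store}
|Sat(EG (EX ((start & busy) | ~busy)))| = |{Load, Send, Wait, Err, Store}| = 5.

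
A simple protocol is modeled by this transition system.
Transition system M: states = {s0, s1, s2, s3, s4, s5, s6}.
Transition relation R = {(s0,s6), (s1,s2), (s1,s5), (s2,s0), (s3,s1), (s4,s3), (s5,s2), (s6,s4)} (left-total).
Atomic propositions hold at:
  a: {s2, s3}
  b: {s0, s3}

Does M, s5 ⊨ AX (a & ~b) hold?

Yes

Sat(~b) = {s1, s2, s4, s5, s6}
Sat(a & ~b) = {s2}
Sat(AX (a & ~b)) = {s : every successor in {s2}} = {s5}
s5 ∈ Sat(AX (a & ~b)) = {s5}, so the formula holds at s5.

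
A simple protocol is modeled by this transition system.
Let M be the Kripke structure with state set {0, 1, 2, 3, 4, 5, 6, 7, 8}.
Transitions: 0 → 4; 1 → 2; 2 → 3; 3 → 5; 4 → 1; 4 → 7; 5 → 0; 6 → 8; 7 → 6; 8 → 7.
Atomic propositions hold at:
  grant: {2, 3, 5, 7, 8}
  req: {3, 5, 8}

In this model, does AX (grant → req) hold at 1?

No

Sat(grant → req) = {0, 1, 3, 4, 5, 6, 8}
Sat(AX (grant → req)) = {s : every successor in {0, 1, 3, 4, 5, 6, 8}} = {0, 2, 3, 5, 6, 7}
1 ∉ Sat(AX (grant → req)) = {0, 2, 3, 5, 6, 7}, so the formula does not hold at 1.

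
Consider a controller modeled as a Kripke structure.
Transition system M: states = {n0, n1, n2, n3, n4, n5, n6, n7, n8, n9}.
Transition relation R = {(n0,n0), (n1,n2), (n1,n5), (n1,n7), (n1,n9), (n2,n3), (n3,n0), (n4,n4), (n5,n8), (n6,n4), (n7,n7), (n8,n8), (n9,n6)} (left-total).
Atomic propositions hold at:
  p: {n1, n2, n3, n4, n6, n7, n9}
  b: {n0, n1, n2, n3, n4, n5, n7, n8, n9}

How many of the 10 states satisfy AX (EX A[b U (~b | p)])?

Sat(~b) = {n6}
Sat(~b | p) = {n1, n2, n3, n4, n6, n7, n9}
A[b U (~b | p)]: least fixpoint, start Z0 = Sat((~b | p)) = {n1, n2, n3, n4, n6, n7, n9}, add states in Sat(b) with every successor in Z. Already a fixed point.
Sat(A[b U (~b | p)]) = {n1, n2, n3, n4, n6, n7, n9}
Sat(EX A[b U (~b | p)]) = {s : some successor in {n1, n2, n3, n4, n6, n7, n9}} = {n1, n2, n4, n6, n7, n9}
Sat(AX (EX A[b U (~b | p)])) = {s : every successor in {n1, n2, n4, n6, n7, n9}} = {n4, n6, n7, n9}
|Sat(AX (EX A[b U (~b | p)]))| = |{n4, n6, n7, n9}| = 4.

4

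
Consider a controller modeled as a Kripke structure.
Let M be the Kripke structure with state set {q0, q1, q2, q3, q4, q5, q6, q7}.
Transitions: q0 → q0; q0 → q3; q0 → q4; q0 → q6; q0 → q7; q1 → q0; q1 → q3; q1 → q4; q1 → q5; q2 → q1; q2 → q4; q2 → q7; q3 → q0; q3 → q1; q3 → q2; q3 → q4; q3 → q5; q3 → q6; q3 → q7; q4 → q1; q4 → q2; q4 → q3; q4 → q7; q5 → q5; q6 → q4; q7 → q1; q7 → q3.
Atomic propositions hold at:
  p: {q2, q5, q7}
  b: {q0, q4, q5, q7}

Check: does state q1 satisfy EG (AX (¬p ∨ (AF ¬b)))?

Sat(¬p) = {q0, q1, q3, q4, q6}
Sat(¬b) = {q1, q2, q3, q6}
AF ¬b: least fixpoint, start Z0 = {q1, q2, q3, q6}, add states with every successor in Z. Z1 = {q1, q2, q3, q6, q7}; Z2 = {q1, q2, q3, q4, q6, q7}; fixed.
Sat(AF ¬b) = {q1, q2, q3, q4, q6, q7}
Sat(¬p ∨ (AF ¬b)) = {q0, q1, q2, q3, q4, q6, q7}
Sat(AX (¬p ∨ (AF ¬b))) = {s : every successor in {q0, q1, q2, q3, q4, q6, q7}} = {q0, q2, q4, q6, q7}
EG (AX (¬p ∨ (AF ¬b))): greatest fixpoint, start Z0 = {q0, q2, q4, q6, q7}, keep only states in Sat with some successor in Z. Z1 = {q0, q2, q4, q6}; fixed.
Sat(EG (AX (¬p ∨ (AF ¬b)))) = {q0, q2, q4, q6}
q1 ∉ Sat(EG (AX (¬p ∨ (AF ¬b)))) = {q0, q2, q4, q6}, so the formula does not hold at q1.

No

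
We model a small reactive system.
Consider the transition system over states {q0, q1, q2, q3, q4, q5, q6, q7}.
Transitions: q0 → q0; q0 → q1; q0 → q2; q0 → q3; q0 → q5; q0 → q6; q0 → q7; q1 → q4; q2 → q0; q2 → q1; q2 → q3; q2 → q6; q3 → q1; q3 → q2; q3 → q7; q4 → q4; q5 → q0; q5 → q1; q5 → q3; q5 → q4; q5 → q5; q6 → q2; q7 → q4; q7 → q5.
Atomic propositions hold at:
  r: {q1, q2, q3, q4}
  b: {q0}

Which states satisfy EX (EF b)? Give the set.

EF b: least fixpoint, start Z0 = {q0}, add states with some successor in Z. Z1 = {q0, q2, q5}; Z2 = {q0, q2, q3, q5, q6, q7}; fixed.
Sat(EF b) = {q0, q2, q3, q5, q6, q7}
Sat(EX (EF b)) = {s : some successor in {q0, q2, q3, q5, q6, q7}} = {q0, q2, q3, q5, q6, q7}

{q0, q2, q3, q5, q6, q7}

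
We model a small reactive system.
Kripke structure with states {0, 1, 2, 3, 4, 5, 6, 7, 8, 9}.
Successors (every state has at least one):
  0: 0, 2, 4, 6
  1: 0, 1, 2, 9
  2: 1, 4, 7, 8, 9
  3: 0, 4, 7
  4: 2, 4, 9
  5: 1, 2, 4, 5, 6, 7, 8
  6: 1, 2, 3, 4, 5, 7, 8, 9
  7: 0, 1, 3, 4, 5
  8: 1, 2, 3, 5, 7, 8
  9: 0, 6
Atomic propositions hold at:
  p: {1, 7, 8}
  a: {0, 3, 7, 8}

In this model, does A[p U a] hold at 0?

Yes

A[p U a]: least fixpoint, start Z0 = Sat(a) = {0, 3, 7, 8}, add states in Sat(p) with every successor in Z. Already a fixed point.
Sat(A[p U a]) = {0, 3, 7, 8}
0 ∈ Sat(A[p U a]) = {0, 3, 7, 8}, so the formula holds at 0.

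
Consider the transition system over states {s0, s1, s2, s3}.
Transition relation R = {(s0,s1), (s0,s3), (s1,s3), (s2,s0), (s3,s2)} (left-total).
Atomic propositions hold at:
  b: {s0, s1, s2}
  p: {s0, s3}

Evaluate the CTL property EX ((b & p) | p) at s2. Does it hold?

Sat(b & p) = {s0}
Sat((b & p) | p) = {s0, s3}
Sat(EX ((b & p) | p)) = {s : some successor in {s0, s3}} = {s0, s1, s2}
s2 ∈ Sat(EX ((b & p) | p)) = {s0, s1, s2}, so the formula holds at s2.

Yes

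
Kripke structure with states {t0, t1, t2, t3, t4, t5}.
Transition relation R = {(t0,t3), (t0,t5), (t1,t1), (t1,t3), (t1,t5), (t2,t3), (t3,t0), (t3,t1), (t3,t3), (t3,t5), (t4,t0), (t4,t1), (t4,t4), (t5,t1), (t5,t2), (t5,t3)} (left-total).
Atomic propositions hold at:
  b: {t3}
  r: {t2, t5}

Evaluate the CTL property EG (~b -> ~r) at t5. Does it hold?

No

Sat(~b) = {t0, t1, t2, t4, t5}
Sat(~r) = {t0, t1, t3, t4}
Sat(~b -> ~r) = {t0, t1, t3, t4}
EG (~b -> ~r): greatest fixpoint, start Z0 = {t0, t1, t3, t4}, keep only states in Sat with some successor in Z. Already a fixed point.
Sat(EG (~b -> ~r)) = {t0, t1, t3, t4}
t5 ∉ Sat(EG (~b -> ~r)) = {t0, t1, t3, t4}, so the formula does not hold at t5.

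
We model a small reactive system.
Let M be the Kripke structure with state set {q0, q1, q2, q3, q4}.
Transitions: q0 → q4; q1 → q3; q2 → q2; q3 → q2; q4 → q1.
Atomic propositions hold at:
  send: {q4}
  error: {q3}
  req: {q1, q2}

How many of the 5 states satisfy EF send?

2

EF send: least fixpoint, start Z0 = {q4}, add states with some successor in Z. Z1 = {q0, q4}; fixed.
Sat(EF send) = {q0, q4}
|Sat(EF send)| = |{q0, q4}| = 2.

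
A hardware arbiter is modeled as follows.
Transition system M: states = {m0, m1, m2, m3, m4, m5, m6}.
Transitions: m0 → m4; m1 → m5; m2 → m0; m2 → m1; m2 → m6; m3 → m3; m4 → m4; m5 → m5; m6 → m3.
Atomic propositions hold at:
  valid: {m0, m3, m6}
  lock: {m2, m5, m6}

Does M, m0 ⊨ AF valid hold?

AF valid: least fixpoint, start Z0 = {m0, m3, m6}, add states with every successor in Z. Already a fixed point.
Sat(AF valid) = {m0, m3, m6}
m0 ∈ Sat(AF valid) = {m0, m3, m6}, so the formula holds at m0.

Yes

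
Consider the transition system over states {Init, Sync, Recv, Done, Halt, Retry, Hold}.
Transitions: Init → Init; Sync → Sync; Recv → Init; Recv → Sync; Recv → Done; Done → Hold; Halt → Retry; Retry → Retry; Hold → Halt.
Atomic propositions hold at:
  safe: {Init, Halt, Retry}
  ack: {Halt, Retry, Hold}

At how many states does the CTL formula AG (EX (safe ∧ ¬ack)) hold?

1

Sat(¬ack) = {Init, Sync, Recv, Done}
Sat(safe ∧ ¬ack) = {Init}
Sat(EX (safe ∧ ¬ack)) = {s : some successor in {Init}} = {Init, Recv}
AG (EX (safe ∧ ¬ack)): greatest fixpoint, start Z0 = {Init, Recv}, keep only states in Sat with every successor in Z. Z1 = {Init}; fixed.
Sat(AG (EX (safe ∧ ¬ack))) = {Init}
|Sat(AG (EX (safe ∧ ¬ack)))| = |{Init}| = 1.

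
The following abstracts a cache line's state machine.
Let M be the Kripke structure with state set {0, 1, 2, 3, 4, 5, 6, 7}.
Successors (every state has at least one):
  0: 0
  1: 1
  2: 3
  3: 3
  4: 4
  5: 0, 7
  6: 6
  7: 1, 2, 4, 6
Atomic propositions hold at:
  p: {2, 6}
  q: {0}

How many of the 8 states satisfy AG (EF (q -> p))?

Sat(q -> p) = {1, 2, 3, 4, 5, 6, 7}
EF (q -> p): least fixpoint, start Z0 = {1, 2, 3, 4, 5, 6, 7}, add states with some successor in Z. Already a fixed point.
Sat(EF (q -> p)) = {1, 2, 3, 4, 5, 6, 7}
AG (EF (q -> p)): greatest fixpoint, start Z0 = {1, 2, 3, 4, 5, 6, 7}, keep only states in Sat with every successor in Z. Z1 = {1, 2, 3, 4, 6, 7}; fixed.
Sat(AG (EF (q -> p))) = {1, 2, 3, 4, 6, 7}
|Sat(AG (EF (q -> p)))| = |{1, 2, 3, 4, 6, 7}| = 6.

6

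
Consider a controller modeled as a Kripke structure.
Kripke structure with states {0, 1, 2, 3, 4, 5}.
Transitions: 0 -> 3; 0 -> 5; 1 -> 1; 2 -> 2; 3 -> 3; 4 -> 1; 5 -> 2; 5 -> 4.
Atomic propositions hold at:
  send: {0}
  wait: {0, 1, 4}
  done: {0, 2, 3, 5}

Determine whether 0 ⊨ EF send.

Yes

EF send: least fixpoint, start Z0 = {0}, add states with some successor in Z. Already a fixed point.
Sat(EF send) = {0}
0 ∈ Sat(EF send) = {0}, so the formula holds at 0.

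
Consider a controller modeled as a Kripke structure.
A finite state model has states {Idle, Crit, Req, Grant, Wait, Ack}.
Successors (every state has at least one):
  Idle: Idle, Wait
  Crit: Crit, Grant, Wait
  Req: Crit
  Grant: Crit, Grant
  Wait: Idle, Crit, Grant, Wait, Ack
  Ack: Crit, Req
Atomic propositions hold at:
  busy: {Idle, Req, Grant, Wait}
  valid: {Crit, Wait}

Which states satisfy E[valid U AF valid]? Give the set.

AF valid: least fixpoint, start Z0 = {Crit, Wait}, add states with every successor in Z. Z1 = {Crit, Req, Wait}; Z2 = {Crit, Req, Wait, Ack}; fixed.
Sat(AF valid) = {Crit, Req, Wait, Ack}
E[valid U AF valid]: least fixpoint, start Z0 = Sat(AF valid) = {Crit, Req, Wait, Ack}, add states in Sat(valid) with some successor in Z. Already a fixed point.
Sat(E[valid U AF valid]) = {Crit, Req, Wait, Ack}

{Crit, Req, Wait, Ack}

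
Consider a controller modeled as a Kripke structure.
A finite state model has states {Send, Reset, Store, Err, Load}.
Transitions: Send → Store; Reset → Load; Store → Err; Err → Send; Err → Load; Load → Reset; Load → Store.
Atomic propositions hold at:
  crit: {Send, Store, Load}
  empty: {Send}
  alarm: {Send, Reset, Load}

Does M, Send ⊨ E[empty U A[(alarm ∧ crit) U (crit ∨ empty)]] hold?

Sat(alarm ∧ crit) = {Send, Load}
Sat(crit ∨ empty) = {Send, Store, Load}
A[(alarm ∧ crit) U (crit ∨ empty)]: least fixpoint, start Z0 = Sat((crit ∨ empty)) = {Send, Store, Load}, add states in Sat(alarm ∧ crit) with every successor in Z. Already a fixed point.
Sat(A[(alarm ∧ crit) U (crit ∨ empty)]) = {Send, Store, Load}
E[empty U A[(alarm ∧ crit) U (crit ∨ empty)]]: least fixpoint, start Z0 = Sat(A[(alarm ∧ crit) U (crit ∨ empty)]) = {Send, Store, Load}, add states in Sat(empty) with some successor in Z. Already a fixed point.
Sat(E[empty U A[(alarm ∧ crit) U (crit ∨ empty)]]) = {Send, Store, Load}
Send ∈ Sat(E[empty U A[(alarm ∧ crit) U (crit ∨ empty)]]) = {Send, Store, Load}, so the formula holds at Send.

Yes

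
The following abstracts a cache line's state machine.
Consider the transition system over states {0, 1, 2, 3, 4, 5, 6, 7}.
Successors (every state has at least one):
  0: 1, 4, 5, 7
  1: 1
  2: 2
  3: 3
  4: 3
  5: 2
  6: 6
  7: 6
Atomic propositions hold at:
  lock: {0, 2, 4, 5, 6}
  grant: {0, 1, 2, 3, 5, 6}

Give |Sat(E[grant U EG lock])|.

4

EG lock: greatest fixpoint, start Z0 = {0, 2, 4, 5, 6}, keep only states in Sat with some successor in Z. Z1 = {0, 2, 5, 6}; fixed.
Sat(EG lock) = {0, 2, 5, 6}
E[grant U EG lock]: least fixpoint, start Z0 = Sat(EG lock) = {0, 2, 5, 6}, add states in Sat(grant) with some successor in Z. Already a fixed point.
Sat(E[grant U EG lock]) = {0, 2, 5, 6}
|Sat(E[grant U EG lock])| = |{0, 2, 5, 6}| = 4.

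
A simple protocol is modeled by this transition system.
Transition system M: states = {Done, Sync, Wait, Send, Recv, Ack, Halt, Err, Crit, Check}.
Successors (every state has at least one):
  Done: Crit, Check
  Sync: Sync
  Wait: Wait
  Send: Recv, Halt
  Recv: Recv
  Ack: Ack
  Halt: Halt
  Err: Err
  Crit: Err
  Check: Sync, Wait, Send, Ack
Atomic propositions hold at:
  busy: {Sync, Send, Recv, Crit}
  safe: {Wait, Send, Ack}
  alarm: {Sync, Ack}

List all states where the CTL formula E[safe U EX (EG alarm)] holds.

{Sync, Ack, Check}

EG alarm: greatest fixpoint, start Z0 = {Sync, Ack}, keep only states in Sat with some successor in Z. Already a fixed point.
Sat(EG alarm) = {Sync, Ack}
Sat(EX (EG alarm)) = {s : some successor in {Sync, Ack}} = {Sync, Ack, Check}
E[safe U EX (EG alarm)]: least fixpoint, start Z0 = Sat(EX (EG alarm)) = {Sync, Ack, Check}, add states in Sat(safe) with some successor in Z. Already a fixed point.
Sat(E[safe U EX (EG alarm)]) = {Sync, Ack, Check}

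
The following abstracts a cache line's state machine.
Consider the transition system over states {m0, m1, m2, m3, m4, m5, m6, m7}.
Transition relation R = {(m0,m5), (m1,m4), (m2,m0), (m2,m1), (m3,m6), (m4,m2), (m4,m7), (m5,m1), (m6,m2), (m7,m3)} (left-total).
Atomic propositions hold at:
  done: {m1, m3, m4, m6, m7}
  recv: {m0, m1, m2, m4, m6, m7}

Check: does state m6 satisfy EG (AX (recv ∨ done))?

Yes

Sat(recv ∨ done) = {m0, m1, m2, m3, m4, m6, m7}
Sat(AX (recv ∨ done)) = {s : every successor in {m0, m1, m2, m3, m4, m6, m7}} = {m1, m2, m3, m4, m5, m6, m7}
EG (AX (recv ∨ done)): greatest fixpoint, start Z0 = {m1, m2, m3, m4, m5, m6, m7}, keep only states in Sat with some successor in Z. Already a fixed point.
Sat(EG (AX (recv ∨ done))) = {m1, m2, m3, m4, m5, m6, m7}
m6 ∈ Sat(EG (AX (recv ∨ done))) = {m1, m2, m3, m4, m5, m6, m7}, so the formula holds at m6.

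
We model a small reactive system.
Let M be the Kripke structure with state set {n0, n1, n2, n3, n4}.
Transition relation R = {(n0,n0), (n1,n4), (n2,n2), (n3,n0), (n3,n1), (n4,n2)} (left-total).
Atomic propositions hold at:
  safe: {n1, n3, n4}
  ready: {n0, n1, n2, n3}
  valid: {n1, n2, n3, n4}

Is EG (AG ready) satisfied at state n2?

Yes

AG ready: greatest fixpoint, start Z0 = {n0, n1, n2, n3}, keep only states in Sat with every successor in Z. Z1 = {n0, n2, n3}; Z2 = {n0, n2}; fixed.
Sat(AG ready) = {n0, n2}
EG (AG ready): greatest fixpoint, start Z0 = {n0, n2}, keep only states in Sat with some successor in Z. Already a fixed point.
Sat(EG (AG ready)) = {n0, n2}
n2 ∈ Sat(EG (AG ready)) = {n0, n2}, so the formula holds at n2.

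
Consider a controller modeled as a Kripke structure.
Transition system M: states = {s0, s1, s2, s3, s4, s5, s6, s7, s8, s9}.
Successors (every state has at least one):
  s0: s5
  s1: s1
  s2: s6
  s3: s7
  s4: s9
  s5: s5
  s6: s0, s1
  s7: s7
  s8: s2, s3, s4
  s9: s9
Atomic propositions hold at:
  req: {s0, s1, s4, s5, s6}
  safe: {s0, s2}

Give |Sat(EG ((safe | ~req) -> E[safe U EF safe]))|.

Sat(~req) = {s2, s3, s7, s8, s9}
Sat(safe | ~req) = {s0, s2, s3, s7, s8, s9}
EF safe: least fixpoint, start Z0 = {s0, s2}, add states with some successor in Z. Z1 = {s0, s2, s6, s8}; fixed.
Sat(EF safe) = {s0, s2, s6, s8}
E[safe U EF safe]: least fixpoint, start Z0 = Sat(EF safe) = {s0, s2, s6, s8}, add states in Sat(safe) with some successor in Z. Already a fixed point.
Sat(E[safe U EF safe]) = {s0, s2, s6, s8}
Sat((safe | ~req) -> E[safe U EF safe]) = {s0, s1, s2, s4, s5, s6, s8}
EG ((safe | ~req) -> E[safe U EF safe]): greatest fixpoint, start Z0 = {s0, s1, s2, s4, s5, s6, s8}, keep only states in Sat with some successor in Z. Z1 = {s0, s1, s2, s5, s6, s8}; fixed.
Sat(EG ((safe | ~req) -> E[safe U EF safe])) = {s0, s1, s2, s5, s6, s8}
|Sat(EG ((safe | ~req) -> E[safe U EF safe]))| = |{s0, s1, s2, s5, s6, s8}| = 6.

6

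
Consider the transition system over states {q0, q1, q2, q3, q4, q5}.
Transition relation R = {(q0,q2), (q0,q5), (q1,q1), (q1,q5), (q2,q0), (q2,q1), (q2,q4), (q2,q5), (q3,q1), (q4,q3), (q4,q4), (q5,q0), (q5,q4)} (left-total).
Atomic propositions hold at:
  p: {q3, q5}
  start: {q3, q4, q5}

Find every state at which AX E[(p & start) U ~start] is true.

Sat(p & start) = {q3, q5}
Sat(~start) = {q0, q1, q2}
E[(p & start) U ~start]: least fixpoint, start Z0 = Sat(~start) = {q0, q1, q2}, add states in Sat(p & start) with some successor in Z. Z1 = {q0, q1, q2, q3, q5}; fixed.
Sat(E[(p & start) U ~start]) = {q0, q1, q2, q3, q5}
Sat(AX E[(p & start) U ~start]) = {s : every successor in {q0, q1, q2, q3, q5}} = {q0, q1, q3}

{q0, q1, q3}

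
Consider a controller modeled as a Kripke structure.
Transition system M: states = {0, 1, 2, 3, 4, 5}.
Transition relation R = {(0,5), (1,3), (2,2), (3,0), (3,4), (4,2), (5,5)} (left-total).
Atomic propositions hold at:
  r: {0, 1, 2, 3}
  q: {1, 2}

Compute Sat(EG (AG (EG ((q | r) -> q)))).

{2, 4, 5}

Sat(q | r) = {0, 1, 2, 3}
Sat((q | r) -> q) = {1, 2, 4, 5}
EG ((q | r) -> q): greatest fixpoint, start Z0 = {1, 2, 4, 5}, keep only states in Sat with some successor in Z. Z1 = {2, 4, 5}; fixed.
Sat(EG ((q | r) -> q)) = {2, 4, 5}
AG (EG ((q | r) -> q)): greatest fixpoint, start Z0 = {2, 4, 5}, keep only states in Sat with every successor in Z. Already a fixed point.
Sat(AG (EG ((q | r) -> q))) = {2, 4, 5}
EG (AG (EG ((q | r) -> q))): greatest fixpoint, start Z0 = {2, 4, 5}, keep only states in Sat with some successor in Z. Already a fixed point.
Sat(EG (AG (EG ((q | r) -> q)))) = {2, 4, 5}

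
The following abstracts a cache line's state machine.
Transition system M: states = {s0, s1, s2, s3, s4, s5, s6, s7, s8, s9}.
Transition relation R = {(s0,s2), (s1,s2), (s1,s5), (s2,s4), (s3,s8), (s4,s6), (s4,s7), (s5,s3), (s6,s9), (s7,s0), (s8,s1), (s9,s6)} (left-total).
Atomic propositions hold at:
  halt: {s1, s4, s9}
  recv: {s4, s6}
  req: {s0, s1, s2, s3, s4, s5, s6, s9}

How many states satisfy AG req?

AG req: greatest fixpoint, start Z0 = {s0, s1, s2, s3, s4, s5, s6, s9}, keep only states in Sat with every successor in Z. Z1 = {s0, s1, s2, s5, s6, s9}; Z2 = {s0, s1, s6, s9}; Z3 = {s6, s9}; fixed.
Sat(AG req) = {s6, s9}
|Sat(AG req)| = |{s6, s9}| = 2.

2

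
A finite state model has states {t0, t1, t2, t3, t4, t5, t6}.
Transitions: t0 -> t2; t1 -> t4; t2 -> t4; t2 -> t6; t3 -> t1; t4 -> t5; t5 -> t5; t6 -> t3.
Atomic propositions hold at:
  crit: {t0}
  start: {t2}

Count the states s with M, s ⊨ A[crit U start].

A[crit U start]: least fixpoint, start Z0 = Sat(start) = {t2}, add states in Sat(crit) with every successor in Z. Z1 = {t0, t2}; fixed.
Sat(A[crit U start]) = {t0, t2}
|Sat(A[crit U start])| = |{t0, t2}| = 2.

2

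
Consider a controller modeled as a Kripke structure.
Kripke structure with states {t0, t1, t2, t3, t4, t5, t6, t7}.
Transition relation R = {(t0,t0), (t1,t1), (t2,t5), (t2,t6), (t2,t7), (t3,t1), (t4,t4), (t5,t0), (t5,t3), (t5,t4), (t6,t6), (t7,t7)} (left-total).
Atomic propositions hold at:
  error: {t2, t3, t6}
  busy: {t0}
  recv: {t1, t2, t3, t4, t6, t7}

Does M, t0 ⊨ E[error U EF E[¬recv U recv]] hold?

Sat(¬recv) = {t0, t5}
E[¬recv U recv]: least fixpoint, start Z0 = Sat(recv) = {t1, t2, t3, t4, t6, t7}, add states in Sat(¬recv) with some successor in Z. Z1 = {t1, t2, t3, t4, t5, t6, t7}; fixed.
Sat(E[¬recv U recv]) = {t1, t2, t3, t4, t5, t6, t7}
EF E[¬recv U recv]: least fixpoint, start Z0 = {t1, t2, t3, t4, t5, t6, t7}, add states with some successor in Z. Already a fixed point.
Sat(EF E[¬recv U recv]) = {t1, t2, t3, t4, t5, t6, t7}
E[error U EF E[¬recv U recv]]: least fixpoint, start Z0 = Sat(EF E[¬recv U recv]) = {t1, t2, t3, t4, t5, t6, t7}, add states in Sat(error) with some successor in Z. Already a fixed point.
Sat(E[error U EF E[¬recv U recv]]) = {t1, t2, t3, t4, t5, t6, t7}
t0 ∉ Sat(E[error U EF E[¬recv U recv]]) = {t1, t2, t3, t4, t5, t6, t7}, so the formula does not hold at t0.

No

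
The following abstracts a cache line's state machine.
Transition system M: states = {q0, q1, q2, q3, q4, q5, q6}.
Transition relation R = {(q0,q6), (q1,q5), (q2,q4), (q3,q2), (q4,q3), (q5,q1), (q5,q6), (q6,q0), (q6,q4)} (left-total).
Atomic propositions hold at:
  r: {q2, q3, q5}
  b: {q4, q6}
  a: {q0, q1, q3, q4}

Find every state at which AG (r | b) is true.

Sat(r | b) = {q2, q3, q4, q5, q6}
AG (r | b): greatest fixpoint, start Z0 = {q2, q3, q4, q5, q6}, keep only states in Sat with every successor in Z. Z1 = {q2, q3, q4}; fixed.
Sat(AG (r | b)) = {q2, q3, q4}

{q2, q3, q4}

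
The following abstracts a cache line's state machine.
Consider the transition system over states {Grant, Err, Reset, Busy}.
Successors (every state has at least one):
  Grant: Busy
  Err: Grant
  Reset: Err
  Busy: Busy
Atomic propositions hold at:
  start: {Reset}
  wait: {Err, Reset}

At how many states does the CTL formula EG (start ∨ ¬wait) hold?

Sat(¬wait) = {Grant, Busy}
Sat(start ∨ ¬wait) = {Grant, Reset, Busy}
EG (start ∨ ¬wait): greatest fixpoint, start Z0 = {Grant, Reset, Busy}, keep only states in Sat with some successor in Z. Z1 = {Grant, Busy}; fixed.
Sat(EG (start ∨ ¬wait)) = {Grant, Busy}
|Sat(EG (start ∨ ¬wait))| = |{Grant, Busy}| = 2.

2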